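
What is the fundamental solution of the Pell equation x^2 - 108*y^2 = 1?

First expand sqrt(108) as a continued fraction. With x_i = (sqrt(108) + m_i)/d_i and (m_0, d_0) = (0, 1): a_0 = floor(sqrt(108)) = 10, since 10^2 = 100 <= 108 < 121 = 11^2.
Iterate m_{i+1} = d_i*a_i - m_i, d_{i+1} = (108 - m_{i+1}^2)/d_i, a_{i+1} = floor((a_0 + m_{i+1})/d_{i+1}):
  m_1 = 1*10 - 0 = 10, d_1 = (108 - 10^2)/1 = 8/1 = 8, a_1 = floor((10 + 10)/8) = 2.
  m_2 = 8*2 - 10 = 6, d_2 = (108 - 6^2)/8 = 72/8 = 9, a_2 = floor((10 + 6)/9) = 1.
  m_3 = 9*1 - 6 = 3, d_3 = (108 - 3^2)/9 = 99/9 = 11, a_3 = floor((10 + 3)/11) = 1.
  m_4 = 11*1 - 3 = 8, d_4 = (108 - 8^2)/11 = 44/11 = 4, a_4 = floor((10 + 8)/4) = 4.
  m_5 = 4*4 - 8 = 8, d_5 = (108 - 8^2)/4 = 44/4 = 11, a_5 = floor((10 + 8)/11) = 1.
  m_6 = 11*1 - 8 = 3, d_6 = (108 - 3^2)/11 = 99/11 = 9, a_6 = floor((10 + 3)/9) = 1.
  m_7 = 9*1 - 3 = 6, d_7 = (108 - 6^2)/9 = 72/9 = 8, a_7 = floor((10 + 6)/8) = 2.
  m_8 = 8*2 - 6 = 10, d_8 = (108 - 10^2)/8 = 8/8 = 1, a_8 = floor((10 + 10)/1) = 20.
  m_9 = 1*20 - 10 = 10, d_9 = (108 - 10^2)/1 = 8/1 = 8: (m_9, d_9) = (m_1, d_1) = (10, 8), so from here the quotients repeat a_1, ..., a_8; the period length is 8.
So sqrt(108) = [10; (2, 1, 1, 4, 1, 1, 2, 20)] with period length k = 8.
k is even, so the fundamental solution of x^2 - 108y^2 = 1 is (p_{k-1}, q_{k-1}) = (p_7, q_7); compute convergents through index 7.
Convergents (p_i = a_i*p_{i-1} + p_{i-2}, q_i = a_i*q_{i-1} + q_{i-2} with p_{-2}=0, p_{-1}=1, q_{-2}=1, q_{-1}=0):
  i=0: a_0=10, p_0 = 10*1 + 0 = 10, q_0 = 10*0 + 1 = 1.
  i=1: a_1=2, p_1 = 2*10 + 1 = 21, q_1 = 2*1 + 0 = 2.
  i=2: a_2=1, p_2 = 1*21 + 10 = 31, q_2 = 1*2 + 1 = 3.
  i=3: a_3=1, p_3 = 1*31 + 21 = 52, q_3 = 1*3 + 2 = 5.
  i=4: a_4=4, p_4 = 4*52 + 31 = 239, q_4 = 4*5 + 3 = 23.
  i=5: a_5=1, p_5 = 1*239 + 52 = 291, q_5 = 1*23 + 5 = 28.
  i=6: a_6=1, p_6 = 1*291 + 239 = 530, q_6 = 1*28 + 23 = 51.
  i=7: a_7=2, p_7 = 2*530 + 291 = 1351, q_7 = 2*51 + 28 = 130.
Check: 1351^2 - 108*130^2 = 1825201 - 1825200 = 1, so (x, y) = (1351, 130) solves the equation, and by the theorem it is the least positive solution.

(x, y) = (1351, 130)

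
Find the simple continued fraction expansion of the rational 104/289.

Run the Euclidean algorithm on 104 and 289; the successive quotients are the partial quotients a_0, a_1, ... (each step inverts the fractional part left over by the previous one):
  104 = 0*289 + 104, so a_0 = 0.
  289 = 2*104 + 81, so a_1 = 2.
  104 = 1*81 + 23, so a_2 = 1.
  81 = 3*23 + 12, so a_3 = 3.
  23 = 1*12 + 11, so a_4 = 1.
  12 = 1*11 + 1, so a_5 = 1.
  11 = 11*1 + 0, so a_6 = 11.
The remainder reaches 0 after 7 divisions, so the expansion has 7 partial quotients, read off in order.

[0; 2, 1, 3, 1, 1, 11]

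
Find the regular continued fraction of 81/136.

Run the Euclidean algorithm on 81 and 136; the successive quotients are the partial quotients a_0, a_1, ... (each step inverts the fractional part left over by the previous one):
  81 = 0*136 + 81, so a_0 = 0.
  136 = 1*81 + 55, so a_1 = 1.
  81 = 1*55 + 26, so a_2 = 1.
  55 = 2*26 + 3, so a_3 = 2.
  26 = 8*3 + 2, so a_4 = 8.
  3 = 1*2 + 1, so a_5 = 1.
  2 = 2*1 + 0, so a_6 = 2.
The remainder reaches 0 after 7 divisions, so the expansion has 7 partial quotients, read off in order.

[0; 1, 1, 2, 8, 1, 2]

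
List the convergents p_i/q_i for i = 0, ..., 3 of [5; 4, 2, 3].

5/1, 21/4, 47/9, 162/31

Using the convergent recurrence p_i = a_i*p_{i-1} + p_{i-2}, q_i = a_i*q_{i-1} + q_{i-2} with p_{-2}=0, p_{-1}=1, q_{-2}=1, q_{-1}=0:
  i=0: a_0=5, p_0 = 5*1 + 0 = 5, q_0 = 5*0 + 1 = 1.
  i=1: a_1=4, p_1 = 4*5 + 1 = 21, q_1 = 4*1 + 0 = 4.
  i=2: a_2=2, p_2 = 2*21 + 5 = 47, q_2 = 2*4 + 1 = 9.
  i=3: a_3=3, p_3 = 3*47 + 21 = 162, q_3 = 3*9 + 4 = 31.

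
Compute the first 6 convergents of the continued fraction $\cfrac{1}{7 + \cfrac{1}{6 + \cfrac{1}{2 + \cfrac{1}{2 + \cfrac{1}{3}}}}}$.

Using the convergent recurrence p_i = a_i*p_{i-1} + p_{i-2}, q_i = a_i*q_{i-1} + q_{i-2} with p_{-2}=0, p_{-1}=1, q_{-2}=1, q_{-1}=0:
  i=0: a_0=0, p_0 = 0*1 + 0 = 0, q_0 = 0*0 + 1 = 1.
  i=1: a_1=7, p_1 = 7*0 + 1 = 1, q_1 = 7*1 + 0 = 7.
  i=2: a_2=6, p_2 = 6*1 + 0 = 6, q_2 = 6*7 + 1 = 43.
  i=3: a_3=2, p_3 = 2*6 + 1 = 13, q_3 = 2*43 + 7 = 93.
  i=4: a_4=2, p_4 = 2*13 + 6 = 32, q_4 = 2*93 + 43 = 229.
  i=5: a_5=3, p_5 = 3*32 + 13 = 109, q_5 = 3*229 + 93 = 780.

0/1, 1/7, 6/43, 13/93, 32/229, 109/780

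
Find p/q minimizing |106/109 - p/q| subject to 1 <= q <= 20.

Expand x = 106/109 as a continued fraction with the Euclidean algorithm:
  106 = 0*109 + 106, so a_0 = 0.
  109 = 1*106 + 3, so a_1 = 1.
  106 = 35*3 + 1, so a_2 = 35.
  3 = 3*1 + 0, so a_3 = 3.
so x = [0; 1, 35, 3].
Convergents (p_i = a_i*p_{i-1} + p_{i-2}, q_i = a_i*q_{i-1} + q_{i-2} with p_{-2}=0, p_{-1}=1, q_{-2}=1, q_{-1}=0), until the denominator exceeds 20:
  i=0: a_0=0, p_0 = 0*1 + 0 = 0, q_0 = 0*0 + 1 = 1.
  i=1: a_1=1, p_1 = 1*0 + 1 = 1, q_1 = 1*1 + 0 = 1.
  i=2: a_2=35, p_2 = 35*1 + 0 = 35, q_2 = 35*1 + 1 = 36.
q_2 = 36 > 20, so the last convergent with denominator <= 20 is p_1/q_1 = 1/1.
The closest fraction with denominator <= 20 is either p_1/q_1 or the intermediate fraction (k*p_1 + p_0)/(k*q_1 + q_0) with the largest k >= 1 whose denominator stays <= 20; these approach x as k grows, and every other convergent or intermediate fraction in range is farther away.
Largest k: floor((20 - q_0)/q_1) = floor((20 - 1)/1) = 19.
That gives (19*1 + 0)/(19*1 + 1) = 19/20.
Compare the errors: |x - 1/1| = |106*1 - 1*109|/(109*1) = 3/109, and |x - 19/20| = |106*20 - 19*109|/(109*20) = 49/2180.
Cross-multiplying, 49*109 = 5341 < 6540 = 3*2180, so 49/2180 is smaller: the intermediate fraction 19/20 is closer to x than 1/1.

19/20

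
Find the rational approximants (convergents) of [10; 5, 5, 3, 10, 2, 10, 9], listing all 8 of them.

10/1, 51/5, 265/26, 846/83, 8725/856, 18296/1795, 191685/18806, 1743461/171049

Using the convergent recurrence p_i = a_i*p_{i-1} + p_{i-2}, q_i = a_i*q_{i-1} + q_{i-2} with p_{-2}=0, p_{-1}=1, q_{-2}=1, q_{-1}=0:
  i=0: a_0=10, p_0 = 10*1 + 0 = 10, q_0 = 10*0 + 1 = 1.
  i=1: a_1=5, p_1 = 5*10 + 1 = 51, q_1 = 5*1 + 0 = 5.
  i=2: a_2=5, p_2 = 5*51 + 10 = 265, q_2 = 5*5 + 1 = 26.
  i=3: a_3=3, p_3 = 3*265 + 51 = 846, q_3 = 3*26 + 5 = 83.
  i=4: a_4=10, p_4 = 10*846 + 265 = 8725, q_4 = 10*83 + 26 = 856.
  i=5: a_5=2, p_5 = 2*8725 + 846 = 18296, q_5 = 2*856 + 83 = 1795.
  i=6: a_6=10, p_6 = 10*18296 + 8725 = 191685, q_6 = 10*1795 + 856 = 18806.
  i=7: a_7=9, p_7 = 9*191685 + 18296 = 1743461, q_7 = 9*18806 + 1795 = 171049.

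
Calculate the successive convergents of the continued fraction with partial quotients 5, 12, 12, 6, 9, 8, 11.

Using the convergent recurrence p_i = a_i*p_{i-1} + p_{i-2}, q_i = a_i*q_{i-1} + q_{i-2} with p_{-2}=0, p_{-1}=1, q_{-2}=1, q_{-1}=0:
  i=0: a_0=5, p_0 = 5*1 + 0 = 5, q_0 = 5*0 + 1 = 1.
  i=1: a_1=12, p_1 = 12*5 + 1 = 61, q_1 = 12*1 + 0 = 12.
  i=2: a_2=12, p_2 = 12*61 + 5 = 737, q_2 = 12*12 + 1 = 145.
  i=3: a_3=6, p_3 = 6*737 + 61 = 4483, q_3 = 6*145 + 12 = 882.
  i=4: a_4=9, p_4 = 9*4483 + 737 = 41084, q_4 = 9*882 + 145 = 8083.
  i=5: a_5=8, p_5 = 8*41084 + 4483 = 333155, q_5 = 8*8083 + 882 = 65546.
  i=6: a_6=11, p_6 = 11*333155 + 41084 = 3705789, q_6 = 11*65546 + 8083 = 729089.

5/1, 61/12, 737/145, 4483/882, 41084/8083, 333155/65546, 3705789/729089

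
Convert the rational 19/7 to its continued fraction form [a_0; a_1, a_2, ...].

[2; 1, 2, 2]

Run the Euclidean algorithm on 19 and 7; the successive quotients are the partial quotients a_0, a_1, ... (each step inverts the fractional part left over by the previous one):
  19 = 2*7 + 5, so a_0 = 2.
  7 = 1*5 + 2, so a_1 = 1.
  5 = 2*2 + 1, so a_2 = 2.
  2 = 2*1 + 0, so a_3 = 2.
The remainder reaches 0 after 4 divisions, so the expansion has 4 partial quotients, read off in order.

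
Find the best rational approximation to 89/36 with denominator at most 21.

Expand x = 89/36 as a continued fraction with the Euclidean algorithm:
  89 = 2*36 + 17, so a_0 = 2.
  36 = 2*17 + 2, so a_1 = 2.
  17 = 8*2 + 1, so a_2 = 8.
  2 = 2*1 + 0, so a_3 = 2.
so x = [2; 2, 8, 2].
Convergents (p_i = a_i*p_{i-1} + p_{i-2}, q_i = a_i*q_{i-1} + q_{i-2} with p_{-2}=0, p_{-1}=1, q_{-2}=1, q_{-1}=0), until the denominator exceeds 21:
  i=0: a_0=2, p_0 = 2*1 + 0 = 2, q_0 = 2*0 + 1 = 1.
  i=1: a_1=2, p_1 = 2*2 + 1 = 5, q_1 = 2*1 + 0 = 2.
  i=2: a_2=8, p_2 = 8*5 + 2 = 42, q_2 = 8*2 + 1 = 17.
  i=3: a_3=2, p_3 = 2*42 + 5 = 89, q_3 = 2*17 + 2 = 36.
q_3 = 36 > 21, so the last convergent with denominator <= 21 is p_2/q_2 = 42/17.
The closest fraction with denominator <= 21 is either p_2/q_2 or the intermediate fraction (k*p_2 + p_1)/(k*q_2 + q_1) with the largest k >= 1 whose denominator stays <= 21; these approach x as k grows, and every other convergent or intermediate fraction in range is farther away.
Largest k: floor((21 - q_1)/q_2) = floor((21 - 2)/17) = 1.
That gives (1*42 + 5)/(1*17 + 2) = 47/19.
Compare the errors: |x - 42/17| = |89*17 - 42*36|/(36*17) = 1/612, and |x - 47/19| = |89*19 - 47*36|/(36*19) = 1/684.
Cross-multiplying, 1*612 = 612 < 684 = 1*684, so 1/684 is smaller: the intermediate fraction 47/19 is closer to x than 42/17.

47/19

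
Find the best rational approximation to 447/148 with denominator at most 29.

88/29

Expand x = 447/148 as a continued fraction with the Euclidean algorithm:
  447 = 3*148 + 3, so a_0 = 3.
  148 = 49*3 + 1, so a_1 = 49.
  3 = 3*1 + 0, so a_2 = 3.
so x = [3; 49, 3].
Convergents (p_i = a_i*p_{i-1} + p_{i-2}, q_i = a_i*q_{i-1} + q_{i-2} with p_{-2}=0, p_{-1}=1, q_{-2}=1, q_{-1}=0), until the denominator exceeds 29:
  i=0: a_0=3, p_0 = 3*1 + 0 = 3, q_0 = 3*0 + 1 = 1.
  i=1: a_1=49, p_1 = 49*3 + 1 = 148, q_1 = 49*1 + 0 = 49.
q_1 = 49 > 29, so the last convergent with denominator <= 29 is p_0/q_0 = 3/1.
The closest fraction with denominator <= 29 is either p_0/q_0 or the intermediate fraction (k*p_0 + p_{-1})/(k*q_0 + q_{-1}) with the largest k >= 1 whose denominator stays <= 29; these approach x as k grows, and every other convergent or intermediate fraction in range is farther away.
Largest k: floor((29 - q_{-1})/q_0) = floor((29 - 0)/1) = 29 (using the seeds p_{-1} = 1, q_{-1} = 0).
That gives (29*3 + 1)/(29*1 + 0) = 88/29.
Compare the errors: |x - 3/1| = |447*1 - 3*148|/(148*1) = 3/148, and |x - 88/29| = |447*29 - 88*148|/(148*29) = 61/4292.
Cross-multiplying, 61*148 = 9028 < 12876 = 3*4292, so 61/4292 is smaller: the intermediate fraction 88/29 is closer to x than 3/1.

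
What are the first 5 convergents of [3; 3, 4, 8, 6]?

3/1, 10/3, 43/13, 354/107, 2167/655

Using the convergent recurrence p_i = a_i*p_{i-1} + p_{i-2}, q_i = a_i*q_{i-1} + q_{i-2} with p_{-2}=0, p_{-1}=1, q_{-2}=1, q_{-1}=0:
  i=0: a_0=3, p_0 = 3*1 + 0 = 3, q_0 = 3*0 + 1 = 1.
  i=1: a_1=3, p_1 = 3*3 + 1 = 10, q_1 = 3*1 + 0 = 3.
  i=2: a_2=4, p_2 = 4*10 + 3 = 43, q_2 = 4*3 + 1 = 13.
  i=3: a_3=8, p_3 = 8*43 + 10 = 354, q_3 = 8*13 + 3 = 107.
  i=4: a_4=6, p_4 = 6*354 + 43 = 2167, q_4 = 6*107 + 13 = 655.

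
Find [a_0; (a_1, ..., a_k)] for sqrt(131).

[11; (2, 4, 11, 4, 2, 22)]

Write x_i = (sqrt(131) + m_i)/d_i with (m_0, d_0) = (0, 1). a_0 = floor(sqrt(131)) = 11, since 11^2 = 121 <= 131 < 144 = 12^2.
Iterate m_{i+1} = d_i*a_i - m_i, d_{i+1} = (131 - m_{i+1}^2)/d_i, a_{i+1} = floor((a_0 + m_{i+1})/d_{i+1}):
  m_1 = 1*11 - 0 = 11, d_1 = (131 - 11^2)/1 = 10/1 = 10, a_1 = floor((11 + 11)/10) = 2.
  m_2 = 10*2 - 11 = 9, d_2 = (131 - 9^2)/10 = 50/10 = 5, a_2 = floor((11 + 9)/5) = 4.
  m_3 = 5*4 - 9 = 11, d_3 = (131 - 11^2)/5 = 10/5 = 2, a_3 = floor((11 + 11)/2) = 11.
  m_4 = 2*11 - 11 = 11, d_4 = (131 - 11^2)/2 = 10/2 = 5, a_4 = floor((11 + 11)/5) = 4.
  m_5 = 5*4 - 11 = 9, d_5 = (131 - 9^2)/5 = 50/5 = 10, a_5 = floor((11 + 9)/10) = 2.
  m_6 = 10*2 - 9 = 11, d_6 = (131 - 11^2)/10 = 10/10 = 1, a_6 = floor((11 + 11)/1) = 22.
  m_7 = 1*22 - 11 = 11, d_7 = (131 - 11^2)/1 = 10/1 = 10: (m_7, d_7) = (m_1, d_1) = (11, 10), so from here the quotients repeat a_1, ..., a_6; the period length is 6.
Hence the expansion of sqrt(131) is a_0 = 11 followed by the repeating block 2, 4, 11, 4, 2, 22 (period 6).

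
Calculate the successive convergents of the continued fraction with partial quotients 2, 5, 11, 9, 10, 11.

Using the convergent recurrence p_i = a_i*p_{i-1} + p_{i-2}, q_i = a_i*q_{i-1} + q_{i-2} with p_{-2}=0, p_{-1}=1, q_{-2}=1, q_{-1}=0:
  i=0: a_0=2, p_0 = 2*1 + 0 = 2, q_0 = 2*0 + 1 = 1.
  i=1: a_1=5, p_1 = 5*2 + 1 = 11, q_1 = 5*1 + 0 = 5.
  i=2: a_2=11, p_2 = 11*11 + 2 = 123, q_2 = 11*5 + 1 = 56.
  i=3: a_3=9, p_3 = 9*123 + 11 = 1118, q_3 = 9*56 + 5 = 509.
  i=4: a_4=10, p_4 = 10*1118 + 123 = 11303, q_4 = 10*509 + 56 = 5146.
  i=5: a_5=11, p_5 = 11*11303 + 1118 = 125451, q_5 = 11*5146 + 509 = 57115.

2/1, 11/5, 123/56, 1118/509, 11303/5146, 125451/57115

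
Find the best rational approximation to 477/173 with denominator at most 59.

91/33

Expand x = 477/173 as a continued fraction with the Euclidean algorithm:
  477 = 2*173 + 131, so a_0 = 2.
  173 = 1*131 + 42, so a_1 = 1.
  131 = 3*42 + 5, so a_2 = 3.
  42 = 8*5 + 2, so a_3 = 8.
  5 = 2*2 + 1, so a_4 = 2.
  2 = 2*1 + 0, so a_5 = 2.
so x = [2; 1, 3, 8, 2, 2].
Convergents (p_i = a_i*p_{i-1} + p_{i-2}, q_i = a_i*q_{i-1} + q_{i-2} with p_{-2}=0, p_{-1}=1, q_{-2}=1, q_{-1}=0), until the denominator exceeds 59:
  i=0: a_0=2, p_0 = 2*1 + 0 = 2, q_0 = 2*0 + 1 = 1.
  i=1: a_1=1, p_1 = 1*2 + 1 = 3, q_1 = 1*1 + 0 = 1.
  i=2: a_2=3, p_2 = 3*3 + 2 = 11, q_2 = 3*1 + 1 = 4.
  i=3: a_3=8, p_3 = 8*11 + 3 = 91, q_3 = 8*4 + 1 = 33.
  i=4: a_4=2, p_4 = 2*91 + 11 = 193, q_4 = 2*33 + 4 = 70.
q_4 = 70 > 59, so the last convergent with denominator <= 59 is p_3/q_3 = 91/33.
The closest fraction with denominator <= 59 is either p_3/q_3 or the intermediate fraction (k*p_3 + p_2)/(k*q_3 + q_2) with the largest k >= 1 whose denominator stays <= 59; these approach x as k grows, and every other convergent or intermediate fraction in range is farther away.
Largest k: floor((59 - q_2)/q_3) = floor((59 - 4)/33) = 1.
That gives (1*91 + 11)/(1*33 + 4) = 102/37.
Compare the errors: |x - 91/33| = |477*33 - 91*173|/(173*33) = 2/5709, and |x - 102/37| = |477*37 - 102*173|/(173*37) = 3/6401.
Cross-multiplying, 2*6401 = 12802 < 17127 = 3*5709, so 2/5709 is smaller: the convergent 91/33 is closer to x than 102/37.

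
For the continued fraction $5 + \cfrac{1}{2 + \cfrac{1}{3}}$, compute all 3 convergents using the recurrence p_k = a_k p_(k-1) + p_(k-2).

Using the convergent recurrence p_i = a_i*p_{i-1} + p_{i-2}, q_i = a_i*q_{i-1} + q_{i-2} with p_{-2}=0, p_{-1}=1, q_{-2}=1, q_{-1}=0:
  i=0: a_0=5, p_0 = 5*1 + 0 = 5, q_0 = 5*0 + 1 = 1.
  i=1: a_1=2, p_1 = 2*5 + 1 = 11, q_1 = 2*1 + 0 = 2.
  i=2: a_2=3, p_2 = 3*11 + 5 = 38, q_2 = 3*2 + 1 = 7.

5/1, 11/2, 38/7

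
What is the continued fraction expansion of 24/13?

[1; 1, 5, 2]

Run the Euclidean algorithm on 24 and 13; the successive quotients are the partial quotients a_0, a_1, ... (each step inverts the fractional part left over by the previous one):
  24 = 1*13 + 11, so a_0 = 1.
  13 = 1*11 + 2, so a_1 = 1.
  11 = 5*2 + 1, so a_2 = 5.
  2 = 2*1 + 0, so a_3 = 2.
The remainder reaches 0 after 4 divisions, so the expansion has 4 partial quotients, read off in order.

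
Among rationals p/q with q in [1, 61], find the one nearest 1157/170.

Expand x = 1157/170 as a continued fraction with the Euclidean algorithm:
  1157 = 6*170 + 137, so a_0 = 6.
  170 = 1*137 + 33, so a_1 = 1.
  137 = 4*33 + 5, so a_2 = 4.
  33 = 6*5 + 3, so a_3 = 6.
  5 = 1*3 + 2, so a_4 = 1.
  3 = 1*2 + 1, so a_5 = 1.
  2 = 2*1 + 0, so a_6 = 2.
so x = [6; 1, 4, 6, 1, 1, 2].
Convergents (p_i = a_i*p_{i-1} + p_{i-2}, q_i = a_i*q_{i-1} + q_{i-2} with p_{-2}=0, p_{-1}=1, q_{-2}=1, q_{-1}=0), until the denominator exceeds 61:
  i=0: a_0=6, p_0 = 6*1 + 0 = 6, q_0 = 6*0 + 1 = 1.
  i=1: a_1=1, p_1 = 1*6 + 1 = 7, q_1 = 1*1 + 0 = 1.
  i=2: a_2=4, p_2 = 4*7 + 6 = 34, q_2 = 4*1 + 1 = 5.
  i=3: a_3=6, p_3 = 6*34 + 7 = 211, q_3 = 6*5 + 1 = 31.
  i=4: a_4=1, p_4 = 1*211 + 34 = 245, q_4 = 1*31 + 5 = 36.
  i=5: a_5=1, p_5 = 1*245 + 211 = 456, q_5 = 1*36 + 31 = 67.
q_5 = 67 > 61, so the last convergent with denominator <= 61 is p_4/q_4 = 245/36.
The closest fraction with denominator <= 61 is either p_4/q_4 or the intermediate fraction (k*p_4 + p_3)/(k*q_4 + q_3) with the largest k >= 1 whose denominator stays <= 61; these approach x as k grows, and every other convergent or intermediate fraction in range is farther away.
Largest k: floor((61 - q_3)/q_4) = floor((61 - 31)/36) = 0.
Since k = 0, no intermediate fraction beyond p_4/q_4 has denominator <= 61, so the convergent 245/36 is the closest (its error is |1157*36 - 245*170|/(170*36) = 2/6120).

245/36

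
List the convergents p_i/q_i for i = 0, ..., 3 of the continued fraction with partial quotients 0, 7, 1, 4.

Using the convergent recurrence p_i = a_i*p_{i-1} + p_{i-2}, q_i = a_i*q_{i-1} + q_{i-2} with p_{-2}=0, p_{-1}=1, q_{-2}=1, q_{-1}=0:
  i=0: a_0=0, p_0 = 0*1 + 0 = 0, q_0 = 0*0 + 1 = 1.
  i=1: a_1=7, p_1 = 7*0 + 1 = 1, q_1 = 7*1 + 0 = 7.
  i=2: a_2=1, p_2 = 1*1 + 0 = 1, q_2 = 1*7 + 1 = 8.
  i=3: a_3=4, p_3 = 4*1 + 1 = 5, q_3 = 4*8 + 7 = 39.

0/1, 1/7, 1/8, 5/39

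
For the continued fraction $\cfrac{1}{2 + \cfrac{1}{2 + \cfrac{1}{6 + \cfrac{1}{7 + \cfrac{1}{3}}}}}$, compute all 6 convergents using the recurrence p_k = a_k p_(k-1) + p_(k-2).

0/1, 1/2, 2/5, 13/32, 93/229, 292/719

Using the convergent recurrence p_i = a_i*p_{i-1} + p_{i-2}, q_i = a_i*q_{i-1} + q_{i-2} with p_{-2}=0, p_{-1}=1, q_{-2}=1, q_{-1}=0:
  i=0: a_0=0, p_0 = 0*1 + 0 = 0, q_0 = 0*0 + 1 = 1.
  i=1: a_1=2, p_1 = 2*0 + 1 = 1, q_1 = 2*1 + 0 = 2.
  i=2: a_2=2, p_2 = 2*1 + 0 = 2, q_2 = 2*2 + 1 = 5.
  i=3: a_3=6, p_3 = 6*2 + 1 = 13, q_3 = 6*5 + 2 = 32.
  i=4: a_4=7, p_4 = 7*13 + 2 = 93, q_4 = 7*32 + 5 = 229.
  i=5: a_5=3, p_5 = 3*93 + 13 = 292, q_5 = 3*229 + 32 = 719.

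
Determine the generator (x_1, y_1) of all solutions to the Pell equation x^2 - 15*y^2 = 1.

First expand sqrt(15) as a continued fraction. With x_i = (sqrt(15) + m_i)/d_i and (m_0, d_0) = (0, 1): a_0 = floor(sqrt(15)) = 3, since 3^2 = 9 <= 15 < 16 = 4^2.
Iterate m_{i+1} = d_i*a_i - m_i, d_{i+1} = (15 - m_{i+1}^2)/d_i, a_{i+1} = floor((a_0 + m_{i+1})/d_{i+1}):
  m_1 = 1*3 - 0 = 3, d_1 = (15 - 3^2)/1 = 6/1 = 6, a_1 = floor((3 + 3)/6) = 1.
  m_2 = 6*1 - 3 = 3, d_2 = (15 - 3^2)/6 = 6/6 = 1, a_2 = floor((3 + 3)/1) = 6.
  m_3 = 1*6 - 3 = 3, d_3 = (15 - 3^2)/1 = 6/1 = 6: (m_3, d_3) = (m_1, d_1) = (3, 6), so from here the quotients repeat a_1, a_2; the period length is 2.
So sqrt(15) = [3; (1, 6)] with period length k = 2.
k is even, so the fundamental solution of x^2 - 15y^2 = 1 is (p_{k-1}, q_{k-1}) = (p_1, q_1); compute convergents through index 1.
Convergents (p_i = a_i*p_{i-1} + p_{i-2}, q_i = a_i*q_{i-1} + q_{i-2} with p_{-2}=0, p_{-1}=1, q_{-2}=1, q_{-1}=0):
  i=0: a_0=3, p_0 = 3*1 + 0 = 3, q_0 = 3*0 + 1 = 1.
  i=1: a_1=1, p_1 = 1*3 + 1 = 4, q_1 = 1*1 + 0 = 1.
Check: 4^2 - 15*1^2 = 16 - 15 = 1, so (x, y) = (4, 1) solves the equation, and by the theorem it is the least positive solution.

(x, y) = (4, 1)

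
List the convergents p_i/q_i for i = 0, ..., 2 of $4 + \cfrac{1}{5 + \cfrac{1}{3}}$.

4/1, 21/5, 67/16

Using the convergent recurrence p_i = a_i*p_{i-1} + p_{i-2}, q_i = a_i*q_{i-1} + q_{i-2} with p_{-2}=0, p_{-1}=1, q_{-2}=1, q_{-1}=0:
  i=0: a_0=4, p_0 = 4*1 + 0 = 4, q_0 = 4*0 + 1 = 1.
  i=1: a_1=5, p_1 = 5*4 + 1 = 21, q_1 = 5*1 + 0 = 5.
  i=2: a_2=3, p_2 = 3*21 + 4 = 67, q_2 = 3*5 + 1 = 16.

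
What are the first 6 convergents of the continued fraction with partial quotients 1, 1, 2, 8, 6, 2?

Using the convergent recurrence p_i = a_i*p_{i-1} + p_{i-2}, q_i = a_i*q_{i-1} + q_{i-2} with p_{-2}=0, p_{-1}=1, q_{-2}=1, q_{-1}=0:
  i=0: a_0=1, p_0 = 1*1 + 0 = 1, q_0 = 1*0 + 1 = 1.
  i=1: a_1=1, p_1 = 1*1 + 1 = 2, q_1 = 1*1 + 0 = 1.
  i=2: a_2=2, p_2 = 2*2 + 1 = 5, q_2 = 2*1 + 1 = 3.
  i=3: a_3=8, p_3 = 8*5 + 2 = 42, q_3 = 8*3 + 1 = 25.
  i=4: a_4=6, p_4 = 6*42 + 5 = 257, q_4 = 6*25 + 3 = 153.
  i=5: a_5=2, p_5 = 2*257 + 42 = 556, q_5 = 2*153 + 25 = 331.

1/1, 2/1, 5/3, 42/25, 257/153, 556/331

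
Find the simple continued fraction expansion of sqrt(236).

Write x_i = (sqrt(236) + m_i)/d_i with (m_0, d_0) = (0, 1). a_0 = floor(sqrt(236)) = 15, since 15^2 = 225 <= 236 < 256 = 16^2.
Iterate m_{i+1} = d_i*a_i - m_i, d_{i+1} = (236 - m_{i+1}^2)/d_i, a_{i+1} = floor((a_0 + m_{i+1})/d_{i+1}):
  m_1 = 1*15 - 0 = 15, d_1 = (236 - 15^2)/1 = 11/1 = 11, a_1 = floor((15 + 15)/11) = 2.
  m_2 = 11*2 - 15 = 7, d_2 = (236 - 7^2)/11 = 187/11 = 17, a_2 = floor((15 + 7)/17) = 1.
  m_3 = 17*1 - 7 = 10, d_3 = (236 - 10^2)/17 = 136/17 = 8, a_3 = floor((15 + 10)/8) = 3.
  m_4 = 8*3 - 10 = 14, d_4 = (236 - 14^2)/8 = 40/8 = 5, a_4 = floor((15 + 14)/5) = 5.
  m_5 = 5*5 - 14 = 11, d_5 = (236 - 11^2)/5 = 115/5 = 23, a_5 = floor((15 + 11)/23) = 1.
  m_6 = 23*1 - 11 = 12, d_6 = (236 - 12^2)/23 = 92/23 = 4, a_6 = floor((15 + 12)/4) = 6.
  m_7 = 4*6 - 12 = 12, d_7 = (236 - 12^2)/4 = 92/4 = 23, a_7 = floor((15 + 12)/23) = 1.
  m_8 = 23*1 - 12 = 11, d_8 = (236 - 11^2)/23 = 115/23 = 5, a_8 = floor((15 + 11)/5) = 5.
  m_9 = 5*5 - 11 = 14, d_9 = (236 - 14^2)/5 = 40/5 = 8, a_9 = floor((15 + 14)/8) = 3.
  m_10 = 8*3 - 14 = 10, d_10 = (236 - 10^2)/8 = 136/8 = 17, a_10 = floor((15 + 10)/17) = 1.
  m_11 = 17*1 - 10 = 7, d_11 = (236 - 7^2)/17 = 187/17 = 11, a_11 = floor((15 + 7)/11) = 2.
  m_12 = 11*2 - 7 = 15, d_12 = (236 - 15^2)/11 = 11/11 = 1, a_12 = floor((15 + 15)/1) = 30.
  m_13 = 1*30 - 15 = 15, d_13 = (236 - 15^2)/1 = 11/1 = 11: (m_13, d_13) = (m_1, d_1) = (15, 11), so from here the quotients repeat a_1, ..., a_12; the period length is 12.
Hence the expansion of sqrt(236) is a_0 = 15 followed by the repeating block 2, 1, 3, 5, 1, 6, 1, 5, 3, 1, 2, 30 (period 12).

[15; (2, 1, 3, 5, 1, 6, 1, 5, 3, 1, 2, 30)]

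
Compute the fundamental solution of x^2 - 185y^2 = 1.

(x, y) = (9249, 680)

First expand sqrt(185) as a continued fraction. With x_i = (sqrt(185) + m_i)/d_i and (m_0, d_0) = (0, 1): a_0 = floor(sqrt(185)) = 13, since 13^2 = 169 <= 185 < 196 = 14^2.
Iterate m_{i+1} = d_i*a_i - m_i, d_{i+1} = (185 - m_{i+1}^2)/d_i, a_{i+1} = floor((a_0 + m_{i+1})/d_{i+1}):
  m_1 = 1*13 - 0 = 13, d_1 = (185 - 13^2)/1 = 16/1 = 16, a_1 = floor((13 + 13)/16) = 1.
  m_2 = 16*1 - 13 = 3, d_2 = (185 - 3^2)/16 = 176/16 = 11, a_2 = floor((13 + 3)/11) = 1.
  m_3 = 11*1 - 3 = 8, d_3 = (185 - 8^2)/11 = 121/11 = 11, a_3 = floor((13 + 8)/11) = 1.
  m_4 = 11*1 - 8 = 3, d_4 = (185 - 3^2)/11 = 176/11 = 16, a_4 = floor((13 + 3)/16) = 1.
  m_5 = 16*1 - 3 = 13, d_5 = (185 - 13^2)/16 = 16/16 = 1, a_5 = floor((13 + 13)/1) = 26.
  m_6 = 1*26 - 13 = 13, d_6 = (185 - 13^2)/1 = 16/1 = 16: (m_6, d_6) = (m_1, d_1) = (13, 16), so from here the quotients repeat a_1, ..., a_5; the period length is 5.
So sqrt(185) = [13; (1, 1, 1, 1, 26)] with period length k = 5.
k is odd, so (p_{k-1}, q_{k-1}) only solves x^2 - 185y^2 = -1 and the fundamental solution of x^2 - 185y^2 = 1 is (p_{2k-1}, q_{2k-1}) = (p_9, q_9); compute convergents through index 9, running through the period twice.
Convergents (p_i = a_i*p_{i-1} + p_{i-2}, q_i = a_i*q_{i-1} + q_{i-2} with p_{-2}=0, p_{-1}=1, q_{-2}=1, q_{-1}=0):
  i=0: a_0=13, p_0 = 13*1 + 0 = 13, q_0 = 13*0 + 1 = 1.
  i=1: a_1=1, p_1 = 1*13 + 1 = 14, q_1 = 1*1 + 0 = 1.
  i=2: a_2=1, p_2 = 1*14 + 13 = 27, q_2 = 1*1 + 1 = 2.
  i=3: a_3=1, p_3 = 1*27 + 14 = 41, q_3 = 1*2 + 1 = 3.
  i=4: a_4=1, p_4 = 1*41 + 27 = 68, q_4 = 1*3 + 2 = 5.
  i=5: a_5=26, p_5 = 26*68 + 41 = 1809, q_5 = 26*5 + 3 = 133.
  i=6: a_6=1, p_6 = 1*1809 + 68 = 1877, q_6 = 1*133 + 5 = 138.
  i=7: a_7=1, p_7 = 1*1877 + 1809 = 3686, q_7 = 1*138 + 133 = 271.
  i=8: a_8=1, p_8 = 1*3686 + 1877 = 5563, q_8 = 1*271 + 138 = 409.
  i=9: a_9=1, p_9 = 1*5563 + 3686 = 9249, q_9 = 1*409 + 271 = 680.
Indeed p_4^2 - 185*q_4^2 = 4624 - 4625 = -1, not +1.
Check: 9249^2 - 185*680^2 = 85544001 - 85544000 = 1, so (x, y) = (9249, 680) solves the equation, and by the theorem it is the least positive solution.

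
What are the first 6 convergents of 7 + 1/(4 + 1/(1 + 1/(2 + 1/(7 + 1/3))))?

7/1, 29/4, 36/5, 101/14, 743/103, 2330/323

Using the convergent recurrence p_i = a_i*p_{i-1} + p_{i-2}, q_i = a_i*q_{i-1} + q_{i-2} with p_{-2}=0, p_{-1}=1, q_{-2}=1, q_{-1}=0:
  i=0: a_0=7, p_0 = 7*1 + 0 = 7, q_0 = 7*0 + 1 = 1.
  i=1: a_1=4, p_1 = 4*7 + 1 = 29, q_1 = 4*1 + 0 = 4.
  i=2: a_2=1, p_2 = 1*29 + 7 = 36, q_2 = 1*4 + 1 = 5.
  i=3: a_3=2, p_3 = 2*36 + 29 = 101, q_3 = 2*5 + 4 = 14.
  i=4: a_4=7, p_4 = 7*101 + 36 = 743, q_4 = 7*14 + 5 = 103.
  i=5: a_5=3, p_5 = 3*743 + 101 = 2330, q_5 = 3*103 + 14 = 323.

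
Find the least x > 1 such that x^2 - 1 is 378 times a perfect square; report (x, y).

(x, y) = (8749, 450)

First expand sqrt(378) as a continued fraction. With x_i = (sqrt(378) + m_i)/d_i and (m_0, d_0) = (0, 1): a_0 = floor(sqrt(378)) = 19, since 19^2 = 361 <= 378 < 400 = 20^2.
Iterate m_{i+1} = d_i*a_i - m_i, d_{i+1} = (378 - m_{i+1}^2)/d_i, a_{i+1} = floor((a_0 + m_{i+1})/d_{i+1}):
  m_1 = 1*19 - 0 = 19, d_1 = (378 - 19^2)/1 = 17/1 = 17, a_1 = floor((19 + 19)/17) = 2.
  m_2 = 17*2 - 19 = 15, d_2 = (378 - 15^2)/17 = 153/17 = 9, a_2 = floor((19 + 15)/9) = 3.
  m_3 = 9*3 - 15 = 12, d_3 = (378 - 12^2)/9 = 234/9 = 26, a_3 = floor((19 + 12)/26) = 1.
  m_4 = 26*1 - 12 = 14, d_4 = (378 - 14^2)/26 = 182/26 = 7, a_4 = floor((19 + 14)/7) = 4.
  m_5 = 7*4 - 14 = 14, d_5 = (378 - 14^2)/7 = 182/7 = 26, a_5 = floor((19 + 14)/26) = 1.
  m_6 = 26*1 - 14 = 12, d_6 = (378 - 12^2)/26 = 234/26 = 9, a_6 = floor((19 + 12)/9) = 3.
  m_7 = 9*3 - 12 = 15, d_7 = (378 - 15^2)/9 = 153/9 = 17, a_7 = floor((19 + 15)/17) = 2.
  m_8 = 17*2 - 15 = 19, d_8 = (378 - 19^2)/17 = 17/17 = 1, a_8 = floor((19 + 19)/1) = 38.
  m_9 = 1*38 - 19 = 19, d_9 = (378 - 19^2)/1 = 17/1 = 17: (m_9, d_9) = (m_1, d_1) = (19, 17), so from here the quotients repeat a_1, ..., a_8; the period length is 8.
So sqrt(378) = [19; (2, 3, 1, 4, 1, 3, 2, 38)] with period length k = 8.
k is even, so the fundamental solution of x^2 - 378y^2 = 1 is (p_{k-1}, q_{k-1}) = (p_7, q_7); compute convergents through index 7.
Convergents (p_i = a_i*p_{i-1} + p_{i-2}, q_i = a_i*q_{i-1} + q_{i-2} with p_{-2}=0, p_{-1}=1, q_{-2}=1, q_{-1}=0):
  i=0: a_0=19, p_0 = 19*1 + 0 = 19, q_0 = 19*0 + 1 = 1.
  i=1: a_1=2, p_1 = 2*19 + 1 = 39, q_1 = 2*1 + 0 = 2.
  i=2: a_2=3, p_2 = 3*39 + 19 = 136, q_2 = 3*2 + 1 = 7.
  i=3: a_3=1, p_3 = 1*136 + 39 = 175, q_3 = 1*7 + 2 = 9.
  i=4: a_4=4, p_4 = 4*175 + 136 = 836, q_4 = 4*9 + 7 = 43.
  i=5: a_5=1, p_5 = 1*836 + 175 = 1011, q_5 = 1*43 + 9 = 52.
  i=6: a_6=3, p_6 = 3*1011 + 836 = 3869, q_6 = 3*52 + 43 = 199.
  i=7: a_7=2, p_7 = 2*3869 + 1011 = 8749, q_7 = 2*199 + 52 = 450.
Check: 8749^2 - 378*450^2 = 76545001 - 76545000 = 1, so (x, y) = (8749, 450) solves the equation, and by the theorem it is the least positive solution.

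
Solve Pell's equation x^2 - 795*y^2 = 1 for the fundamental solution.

(x, y) = (6626, 235)

First expand sqrt(795) as a continued fraction. With x_i = (sqrt(795) + m_i)/d_i and (m_0, d_0) = (0, 1): a_0 = floor(sqrt(795)) = 28, since 28^2 = 784 <= 795 < 841 = 29^2.
Iterate m_{i+1} = d_i*a_i - m_i, d_{i+1} = (795 - m_{i+1}^2)/d_i, a_{i+1} = floor((a_0 + m_{i+1})/d_{i+1}):
  m_1 = 1*28 - 0 = 28, d_1 = (795 - 28^2)/1 = 11/1 = 11, a_1 = floor((28 + 28)/11) = 5.
  m_2 = 11*5 - 28 = 27, d_2 = (795 - 27^2)/11 = 66/11 = 6, a_2 = floor((28 + 27)/6) = 9.
  m_3 = 6*9 - 27 = 27, d_3 = (795 - 27^2)/6 = 66/6 = 11, a_3 = floor((28 + 27)/11) = 5.
  m_4 = 11*5 - 27 = 28, d_4 = (795 - 28^2)/11 = 11/11 = 1, a_4 = floor((28 + 28)/1) = 56.
  m_5 = 1*56 - 28 = 28, d_5 = (795 - 28^2)/1 = 11/1 = 11: (m_5, d_5) = (m_1, d_1) = (28, 11), so from here the quotients repeat a_1, ..., a_4; the period length is 4.
So sqrt(795) = [28; (5, 9, 5, 56)] with period length k = 4.
k is even, so the fundamental solution of x^2 - 795y^2 = 1 is (p_{k-1}, q_{k-1}) = (p_3, q_3); compute convergents through index 3.
Convergents (p_i = a_i*p_{i-1} + p_{i-2}, q_i = a_i*q_{i-1} + q_{i-2} with p_{-2}=0, p_{-1}=1, q_{-2}=1, q_{-1}=0):
  i=0: a_0=28, p_0 = 28*1 + 0 = 28, q_0 = 28*0 + 1 = 1.
  i=1: a_1=5, p_1 = 5*28 + 1 = 141, q_1 = 5*1 + 0 = 5.
  i=2: a_2=9, p_2 = 9*141 + 28 = 1297, q_2 = 9*5 + 1 = 46.
  i=3: a_3=5, p_3 = 5*1297 + 141 = 6626, q_3 = 5*46 + 5 = 235.
Check: 6626^2 - 795*235^2 = 43903876 - 43903875 = 1, so (x, y) = (6626, 235) solves the equation, and by the theorem it is the least positive solution.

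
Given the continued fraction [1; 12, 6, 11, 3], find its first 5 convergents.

Using the convergent recurrence p_i = a_i*p_{i-1} + p_{i-2}, q_i = a_i*q_{i-1} + q_{i-2} with p_{-2}=0, p_{-1}=1, q_{-2}=1, q_{-1}=0:
  i=0: a_0=1, p_0 = 1*1 + 0 = 1, q_0 = 1*0 + 1 = 1.
  i=1: a_1=12, p_1 = 12*1 + 1 = 13, q_1 = 12*1 + 0 = 12.
  i=2: a_2=6, p_2 = 6*13 + 1 = 79, q_2 = 6*12 + 1 = 73.
  i=3: a_3=11, p_3 = 11*79 + 13 = 882, q_3 = 11*73 + 12 = 815.
  i=4: a_4=3, p_4 = 3*882 + 79 = 2725, q_4 = 3*815 + 73 = 2518.

1/1, 13/12, 79/73, 882/815, 2725/2518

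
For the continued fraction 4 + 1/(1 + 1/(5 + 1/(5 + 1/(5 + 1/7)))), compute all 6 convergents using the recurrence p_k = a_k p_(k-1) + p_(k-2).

Using the convergent recurrence p_i = a_i*p_{i-1} + p_{i-2}, q_i = a_i*q_{i-1} + q_{i-2} with p_{-2}=0, p_{-1}=1, q_{-2}=1, q_{-1}=0:
  i=0: a_0=4, p_0 = 4*1 + 0 = 4, q_0 = 4*0 + 1 = 1.
  i=1: a_1=1, p_1 = 1*4 + 1 = 5, q_1 = 1*1 + 0 = 1.
  i=2: a_2=5, p_2 = 5*5 + 4 = 29, q_2 = 5*1 + 1 = 6.
  i=3: a_3=5, p_3 = 5*29 + 5 = 150, q_3 = 5*6 + 1 = 31.
  i=4: a_4=5, p_4 = 5*150 + 29 = 779, q_4 = 5*31 + 6 = 161.
  i=5: a_5=7, p_5 = 7*779 + 150 = 5603, q_5 = 7*161 + 31 = 1158.

4/1, 5/1, 29/6, 150/31, 779/161, 5603/1158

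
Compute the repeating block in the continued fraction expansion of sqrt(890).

Write x_i = (sqrt(890) + m_i)/d_i with (m_0, d_0) = (0, 1). a_0 = floor(sqrt(890)) = 29, since 29^2 = 841 <= 890 < 900 = 30^2.
Iterate m_{i+1} = d_i*a_i - m_i, d_{i+1} = (890 - m_{i+1}^2)/d_i, a_{i+1} = floor((a_0 + m_{i+1})/d_{i+1}):
  m_1 = 1*29 - 0 = 29, d_1 = (890 - 29^2)/1 = 49/1 = 49, a_1 = floor((29 + 29)/49) = 1.
  m_2 = 49*1 - 29 = 20, d_2 = (890 - 20^2)/49 = 490/49 = 10, a_2 = floor((29 + 20)/10) = 4.
  m_3 = 10*4 - 20 = 20, d_3 = (890 - 20^2)/10 = 490/10 = 49, a_3 = floor((29 + 20)/49) = 1.
  m_4 = 49*1 - 20 = 29, d_4 = (890 - 29^2)/49 = 49/49 = 1, a_4 = floor((29 + 29)/1) = 58.
  m_5 = 1*58 - 29 = 29, d_5 = (890 - 29^2)/1 = 49/1 = 49: (m_5, d_5) = (m_1, d_1) = (29, 49), so from here the quotients repeat a_1, ..., a_4; the period length is 4.
Hence the expansion of sqrt(890) is a_0 = 29 followed by the repeating block 1, 4, 1, 58 (period 4).

[29; (1, 4, 1, 58)]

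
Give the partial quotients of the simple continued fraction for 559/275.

[2; 30, 1, 1, 4]

Run the Euclidean algorithm on 559 and 275; the successive quotients are the partial quotients a_0, a_1, ... (each step inverts the fractional part left over by the previous one):
  559 = 2*275 + 9, so a_0 = 2.
  275 = 30*9 + 5, so a_1 = 30.
  9 = 1*5 + 4, so a_2 = 1.
  5 = 1*4 + 1, so a_3 = 1.
  4 = 4*1 + 0, so a_4 = 4.
The remainder reaches 0 after 5 divisions, so the expansion has 5 partial quotients, read off in order.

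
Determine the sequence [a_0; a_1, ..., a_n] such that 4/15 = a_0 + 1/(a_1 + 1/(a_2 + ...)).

[0; 3, 1, 3]

Run the Euclidean algorithm on 4 and 15; the successive quotients are the partial quotients a_0, a_1, ... (each step inverts the fractional part left over by the previous one):
  4 = 0*15 + 4, so a_0 = 0.
  15 = 3*4 + 3, so a_1 = 3.
  4 = 1*3 + 1, so a_2 = 1.
  3 = 3*1 + 0, so a_3 = 3.
The remainder reaches 0 after 4 divisions, so the expansion has 4 partial quotients, read off in order.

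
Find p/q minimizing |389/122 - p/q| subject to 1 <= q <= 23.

51/16

Expand x = 389/122 as a continued fraction with the Euclidean algorithm:
  389 = 3*122 + 23, so a_0 = 3.
  122 = 5*23 + 7, so a_1 = 5.
  23 = 3*7 + 2, so a_2 = 3.
  7 = 3*2 + 1, so a_3 = 3.
  2 = 2*1 + 0, so a_4 = 2.
so x = [3; 5, 3, 3, 2].
Convergents (p_i = a_i*p_{i-1} + p_{i-2}, q_i = a_i*q_{i-1} + q_{i-2} with p_{-2}=0, p_{-1}=1, q_{-2}=1, q_{-1}=0), until the denominator exceeds 23:
  i=0: a_0=3, p_0 = 3*1 + 0 = 3, q_0 = 3*0 + 1 = 1.
  i=1: a_1=5, p_1 = 5*3 + 1 = 16, q_1 = 5*1 + 0 = 5.
  i=2: a_2=3, p_2 = 3*16 + 3 = 51, q_2 = 3*5 + 1 = 16.
  i=3: a_3=3, p_3 = 3*51 + 16 = 169, q_3 = 3*16 + 5 = 53.
q_3 = 53 > 23, so the last convergent with denominator <= 23 is p_2/q_2 = 51/16.
The closest fraction with denominator <= 23 is either p_2/q_2 or the intermediate fraction (k*p_2 + p_1)/(k*q_2 + q_1) with the largest k >= 1 whose denominator stays <= 23; these approach x as k grows, and every other convergent or intermediate fraction in range is farther away.
Largest k: floor((23 - q_1)/q_2) = floor((23 - 5)/16) = 1.
That gives (1*51 + 16)/(1*16 + 5) = 67/21.
Compare the errors: |x - 51/16| = |389*16 - 51*122|/(122*16) = 2/1952, and |x - 67/21| = |389*21 - 67*122|/(122*21) = 5/2562.
Cross-multiplying, 2*2562 = 5124 < 9760 = 5*1952, so 2/1952 is smaller: the convergent 51/16 is closer to x than 67/21.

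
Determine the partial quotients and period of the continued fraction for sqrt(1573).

[39; (1, 1, 1, 19, 6, 19, 1, 1, 1, 78)]

Write x_i = (sqrt(1573) + m_i)/d_i with (m_0, d_0) = (0, 1). a_0 = floor(sqrt(1573)) = 39, since 39^2 = 1521 <= 1573 < 1600 = 40^2.
Iterate m_{i+1} = d_i*a_i - m_i, d_{i+1} = (1573 - m_{i+1}^2)/d_i, a_{i+1} = floor((a_0 + m_{i+1})/d_{i+1}):
  m_1 = 1*39 - 0 = 39, d_1 = (1573 - 39^2)/1 = 52/1 = 52, a_1 = floor((39 + 39)/52) = 1.
  m_2 = 52*1 - 39 = 13, d_2 = (1573 - 13^2)/52 = 1404/52 = 27, a_2 = floor((39 + 13)/27) = 1.
  m_3 = 27*1 - 13 = 14, d_3 = (1573 - 14^2)/27 = 1377/27 = 51, a_3 = floor((39 + 14)/51) = 1.
  m_4 = 51*1 - 14 = 37, d_4 = (1573 - 37^2)/51 = 204/51 = 4, a_4 = floor((39 + 37)/4) = 19.
  m_5 = 4*19 - 37 = 39, d_5 = (1573 - 39^2)/4 = 52/4 = 13, a_5 = floor((39 + 39)/13) = 6.
  m_6 = 13*6 - 39 = 39, d_6 = (1573 - 39^2)/13 = 52/13 = 4, a_6 = floor((39 + 39)/4) = 19.
  m_7 = 4*19 - 39 = 37, d_7 = (1573 - 37^2)/4 = 204/4 = 51, a_7 = floor((39 + 37)/51) = 1.
  m_8 = 51*1 - 37 = 14, d_8 = (1573 - 14^2)/51 = 1377/51 = 27, a_8 = floor((39 + 14)/27) = 1.
  m_9 = 27*1 - 14 = 13, d_9 = (1573 - 13^2)/27 = 1404/27 = 52, a_9 = floor((39 + 13)/52) = 1.
  m_10 = 52*1 - 13 = 39, d_10 = (1573 - 39^2)/52 = 52/52 = 1, a_10 = floor((39 + 39)/1) = 78.
  m_11 = 1*78 - 39 = 39, d_11 = (1573 - 39^2)/1 = 52/1 = 52: (m_11, d_11) = (m_1, d_1) = (39, 52), so from here the quotients repeat a_1, ..., a_10; the period length is 10.
Hence the expansion of sqrt(1573) is a_0 = 39 followed by the repeating block 1, 1, 1, 19, 6, 19, 1, 1, 1, 78 (period 10).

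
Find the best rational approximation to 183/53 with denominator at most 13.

Expand x = 183/53 as a continued fraction with the Euclidean algorithm:
  183 = 3*53 + 24, so a_0 = 3.
  53 = 2*24 + 5, so a_1 = 2.
  24 = 4*5 + 4, so a_2 = 4.
  5 = 1*4 + 1, so a_3 = 1.
  4 = 4*1 + 0, so a_4 = 4.
so x = [3; 2, 4, 1, 4].
Convergents (p_i = a_i*p_{i-1} + p_{i-2}, q_i = a_i*q_{i-1} + q_{i-2} with p_{-2}=0, p_{-1}=1, q_{-2}=1, q_{-1}=0), until the denominator exceeds 13:
  i=0: a_0=3, p_0 = 3*1 + 0 = 3, q_0 = 3*0 + 1 = 1.
  i=1: a_1=2, p_1 = 2*3 + 1 = 7, q_1 = 2*1 + 0 = 2.
  i=2: a_2=4, p_2 = 4*7 + 3 = 31, q_2 = 4*2 + 1 = 9.
  i=3: a_3=1, p_3 = 1*31 + 7 = 38, q_3 = 1*9 + 2 = 11.
  i=4: a_4=4, p_4 = 4*38 + 31 = 183, q_4 = 4*11 + 9 = 53.
q_4 = 53 > 13, so the last convergent with denominator <= 13 is p_3/q_3 = 38/11.
The closest fraction with denominator <= 13 is either p_3/q_3 or the intermediate fraction (k*p_3 + p_2)/(k*q_3 + q_2) with the largest k >= 1 whose denominator stays <= 13; these approach x as k grows, and every other convergent or intermediate fraction in range is farther away.
Largest k: floor((13 - q_2)/q_3) = floor((13 - 9)/11) = 0.
Since k = 0, no intermediate fraction beyond p_3/q_3 has denominator <= 13, so the convergent 38/11 is the closest (its error is |183*11 - 38*53|/(53*11) = 1/583).

38/11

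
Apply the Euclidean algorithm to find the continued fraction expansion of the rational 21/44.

[0; 2, 10, 2]

Run the Euclidean algorithm on 21 and 44; the successive quotients are the partial quotients a_0, a_1, ... (each step inverts the fractional part left over by the previous one):
  21 = 0*44 + 21, so a_0 = 0.
  44 = 2*21 + 2, so a_1 = 2.
  21 = 10*2 + 1, so a_2 = 10.
  2 = 2*1 + 0, so a_3 = 2.
The remainder reaches 0 after 4 divisions, so the expansion has 4 partial quotients, read off in order.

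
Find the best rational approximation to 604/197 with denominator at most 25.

46/15

Expand x = 604/197 as a continued fraction with the Euclidean algorithm:
  604 = 3*197 + 13, so a_0 = 3.
  197 = 15*13 + 2, so a_1 = 15.
  13 = 6*2 + 1, so a_2 = 6.
  2 = 2*1 + 0, so a_3 = 2.
so x = [3; 15, 6, 2].
Convergents (p_i = a_i*p_{i-1} + p_{i-2}, q_i = a_i*q_{i-1} + q_{i-2} with p_{-2}=0, p_{-1}=1, q_{-2}=1, q_{-1}=0), until the denominator exceeds 25:
  i=0: a_0=3, p_0 = 3*1 + 0 = 3, q_0 = 3*0 + 1 = 1.
  i=1: a_1=15, p_1 = 15*3 + 1 = 46, q_1 = 15*1 + 0 = 15.
  i=2: a_2=6, p_2 = 6*46 + 3 = 279, q_2 = 6*15 + 1 = 91.
q_2 = 91 > 25, so the last convergent with denominator <= 25 is p_1/q_1 = 46/15.
The closest fraction with denominator <= 25 is either p_1/q_1 or the intermediate fraction (k*p_1 + p_0)/(k*q_1 + q_0) with the largest k >= 1 whose denominator stays <= 25; these approach x as k grows, and every other convergent or intermediate fraction in range is farther away.
Largest k: floor((25 - q_0)/q_1) = floor((25 - 1)/15) = 1.
That gives (1*46 + 3)/(1*15 + 1) = 49/16.
Compare the errors: |x - 46/15| = |604*15 - 46*197|/(197*15) = 2/2955, and |x - 49/16| = |604*16 - 49*197|/(197*16) = 11/3152.
Cross-multiplying, 2*3152 = 6304 < 32505 = 11*2955, so 2/2955 is smaller: the convergent 46/15 is closer to x than 49/16.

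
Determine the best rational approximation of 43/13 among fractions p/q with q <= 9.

23/7

Expand x = 43/13 as a continued fraction with the Euclidean algorithm:
  43 = 3*13 + 4, so a_0 = 3.
  13 = 3*4 + 1, so a_1 = 3.
  4 = 4*1 + 0, so a_2 = 4.
so x = [3; 3, 4].
Convergents (p_i = a_i*p_{i-1} + p_{i-2}, q_i = a_i*q_{i-1} + q_{i-2} with p_{-2}=0, p_{-1}=1, q_{-2}=1, q_{-1}=0), until the denominator exceeds 9:
  i=0: a_0=3, p_0 = 3*1 + 0 = 3, q_0 = 3*0 + 1 = 1.
  i=1: a_1=3, p_1 = 3*3 + 1 = 10, q_1 = 3*1 + 0 = 3.
  i=2: a_2=4, p_2 = 4*10 + 3 = 43, q_2 = 4*3 + 1 = 13.
q_2 = 13 > 9, so the last convergent with denominator <= 9 is p_1/q_1 = 10/3.
The closest fraction with denominator <= 9 is either p_1/q_1 or the intermediate fraction (k*p_1 + p_0)/(k*q_1 + q_0) with the largest k >= 1 whose denominator stays <= 9; these approach x as k grows, and every other convergent or intermediate fraction in range is farther away.
Largest k: floor((9 - q_0)/q_1) = floor((9 - 1)/3) = 2.
That gives (2*10 + 3)/(2*3 + 1) = 23/7.
Compare the errors: |x - 10/3| = |43*3 - 10*13|/(13*3) = 1/39, and |x - 23/7| = |43*7 - 23*13|/(13*7) = 2/91.
Cross-multiplying, 2*39 = 78 < 91 = 1*91, so 2/91 is smaller: the intermediate fraction 23/7 is closer to x than 10/3.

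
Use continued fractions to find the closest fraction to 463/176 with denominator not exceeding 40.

50/19

Expand x = 463/176 as a continued fraction with the Euclidean algorithm:
  463 = 2*176 + 111, so a_0 = 2.
  176 = 1*111 + 65, so a_1 = 1.
  111 = 1*65 + 46, so a_2 = 1.
  65 = 1*46 + 19, so a_3 = 1.
  46 = 2*19 + 8, so a_4 = 2.
  19 = 2*8 + 3, so a_5 = 2.
  8 = 2*3 + 2, so a_6 = 2.
  3 = 1*2 + 1, so a_7 = 1.
  2 = 2*1 + 0, so a_8 = 2.
so x = [2; 1, 1, 1, 2, 2, 2, 1, 2].
Convergents (p_i = a_i*p_{i-1} + p_{i-2}, q_i = a_i*q_{i-1} + q_{i-2} with p_{-2}=0, p_{-1}=1, q_{-2}=1, q_{-1}=0), until the denominator exceeds 40:
  i=0: a_0=2, p_0 = 2*1 + 0 = 2, q_0 = 2*0 + 1 = 1.
  i=1: a_1=1, p_1 = 1*2 + 1 = 3, q_1 = 1*1 + 0 = 1.
  i=2: a_2=1, p_2 = 1*3 + 2 = 5, q_2 = 1*1 + 1 = 2.
  i=3: a_3=1, p_3 = 1*5 + 3 = 8, q_3 = 1*2 + 1 = 3.
  i=4: a_4=2, p_4 = 2*8 + 5 = 21, q_4 = 2*3 + 2 = 8.
  i=5: a_5=2, p_5 = 2*21 + 8 = 50, q_5 = 2*8 + 3 = 19.
  i=6: a_6=2, p_6 = 2*50 + 21 = 121, q_6 = 2*19 + 8 = 46.
q_6 = 46 > 40, so the last convergent with denominator <= 40 is p_5/q_5 = 50/19.
The closest fraction with denominator <= 40 is either p_5/q_5 or the intermediate fraction (k*p_5 + p_4)/(k*q_5 + q_4) with the largest k >= 1 whose denominator stays <= 40; these approach x as k grows, and every other convergent or intermediate fraction in range is farther away.
Largest k: floor((40 - q_4)/q_5) = floor((40 - 8)/19) = 1.
That gives (1*50 + 21)/(1*19 + 8) = 71/27.
Compare the errors: |x - 50/19| = |463*19 - 50*176|/(176*19) = 3/3344, and |x - 71/27| = |463*27 - 71*176|/(176*27) = 5/4752.
Cross-multiplying, 3*4752 = 14256 < 16720 = 5*3344, so 3/3344 is smaller: the convergent 50/19 is closer to x than 71/27.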